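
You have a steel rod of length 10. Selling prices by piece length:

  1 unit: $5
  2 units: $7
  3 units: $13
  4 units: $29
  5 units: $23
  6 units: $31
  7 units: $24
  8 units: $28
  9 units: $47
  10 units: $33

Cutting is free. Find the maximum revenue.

68

Build best[k] bottom-up: best[k] = max over allowed piece i of (p[i] + best[k−i]).
best[1] = 5
best[2] = max(5+5, 7+0) = 10
best[3] = max(5+10, 7+5, 13+0) = 15
best[4] = max(5+15, 7+10, 13+5, 29+0) = 29
best[5] = max(5+29, 7+15, 13+10, 29+5, 23+0) = 34
best[6] = max(5+34, 7+29, 13+15, 29+10, 23+5, 31+0) = 39
best[7] = max(5+39, 7+34, 13+29, …, 31+5, 24+0) = 44
best[8] = max(5+44, 7+39, 13+34, …, 24+5, 28+0) = 58
best[9] = max(5+58, 7+44, 13+39, …, 28+5, 47+0) = 63
best[10] = max(5+63, 7+58, 13+44, …, 47+5, 33+0) = 68
One optimal cutting: 4 + 4 + 1 + 1 → $29 + $29 + $5 + $5 = $68.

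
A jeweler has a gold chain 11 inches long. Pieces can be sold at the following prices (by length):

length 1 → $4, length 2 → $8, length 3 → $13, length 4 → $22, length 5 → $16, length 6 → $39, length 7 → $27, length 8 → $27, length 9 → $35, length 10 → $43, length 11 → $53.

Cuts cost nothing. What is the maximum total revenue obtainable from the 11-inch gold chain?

65

Consider every possible first cut. r[k] is the best of p[i]+r[k−i] over all sellable i≤k.
r[1] = 4
r[2] = 8  (first piece 1, then r[1]=4)
r[3] = 13
r[4] = 22
r[5] = 26  (first piece 1, then r[4]=22)
r[6] = 39
r[7] = 43  (first piece 1, then r[6]=39)
r[8] = 47  (first piece 1, then r[7]=43)
r[9] = 52  (first piece 3, then r[6]=39)
r[10] = 61  (first piece 4, then r[6]=39)
r[11] = 65  (first piece 1, then r[10]=61)
One optimal cutting: 6 + 4 + 1 → $39 + $22 + $4 = $65.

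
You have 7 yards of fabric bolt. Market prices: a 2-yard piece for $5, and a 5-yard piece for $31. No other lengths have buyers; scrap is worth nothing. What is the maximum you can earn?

36

Let r[k] be the best obtainable value from length k. For each k, try every first piece i and keep the best of price[i] + r[k−i].
r[1] = 0
r[2] = 5
r[3] = 5
r[4] = 10  (first piece 2, then r[2]=5)
r[5] = max(5+5, 31+0) = 31
r[6] = max(5+10, 31+0) = 31
r[7] = max(5+31, 31+5) = 36
One optimal cutting: 5 + 2 → $36.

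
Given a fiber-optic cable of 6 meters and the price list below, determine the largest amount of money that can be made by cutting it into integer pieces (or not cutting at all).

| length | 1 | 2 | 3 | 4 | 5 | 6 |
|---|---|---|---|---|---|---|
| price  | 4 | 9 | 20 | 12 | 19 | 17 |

40

Let r[k] be the best obtainable value from length k. For each k, try every first piece i and keep the best of price[i] + r[k−i].
r[1] = 4
r[2] = 9
r[3] = 20
r[4] = 24  (first piece 1, then r[3]=20)
r[5] = 29  (first piece 2, then r[3]=20)
r[6] = 40  (first piece 3, then r[3]=20)
One optimal cutting: 3 + 3 → $20 + $20 = $40.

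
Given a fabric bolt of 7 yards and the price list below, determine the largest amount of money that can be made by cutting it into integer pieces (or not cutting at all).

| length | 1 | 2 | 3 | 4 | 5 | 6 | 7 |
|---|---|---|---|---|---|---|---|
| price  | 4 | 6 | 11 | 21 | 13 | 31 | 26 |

Consider every possible first cut. best[k] is the best of p[i]+best[k−i] over all sellable i≤k.
best[1] = 4
best[2] = 8  (first piece 1, then best[1]=4)
best[3] = 12  (first piece 1, then best[2]=8)
best[4] = 21
best[5] = 25  (first piece 1, then best[4]=21)
best[6] = 31
best[7] = 35  (first piece 1, then best[6]=31)
One optimal cutting: 6 + 1 → $31 + $4 = $35.

35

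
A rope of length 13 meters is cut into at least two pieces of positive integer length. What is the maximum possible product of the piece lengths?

Let prod[k] be the best product for length k (with at least one cut). For each first piece i, the rest contributes max(k−i, prod[k−i]).
Small cases: prod[2]=1, prod[3]=2, prod[4]=4, prod[5]=6, prod[6]=9, prod[7]=12, prod[8]=18.
prod[9] = max(1×18, 2×12, 3×9, …, 7×2, 8×1) = 27
prod[10] = max(1×27, 2×18, 3×12, …, 8×2, 9×1) = 36
prod[11] = max(1×36, 2×27, 3×18, …, 9×2, 10×1) = 54
prod[12] = max(1×54, 2×36, 3×27, …, 10×2, 11×1) = 81
prod[13] = max(1×81, 2×54, 3×36, …, 11×2, 12×1) = 108
One optimal split: 3 + 3 + 3 + 2 + 2; product 3×3×3×2×2 = 108.

108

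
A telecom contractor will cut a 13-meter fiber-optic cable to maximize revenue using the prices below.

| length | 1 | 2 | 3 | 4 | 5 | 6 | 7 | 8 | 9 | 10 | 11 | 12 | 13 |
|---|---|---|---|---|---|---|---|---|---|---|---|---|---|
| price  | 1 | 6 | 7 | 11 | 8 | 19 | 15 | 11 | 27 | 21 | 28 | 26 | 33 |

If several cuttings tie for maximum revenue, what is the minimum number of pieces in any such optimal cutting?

Consider every possible first cut. r[k] is the best of p[i]+r[k−i] over all sellable i≤k.
r[1] = 1
r[2] = max(1+1, 6+0) = 6
r[3] = max(1+6, 6+1, 7+0) = 7
r[4] = max(1+7, 6+6, 7+1, 11+0) = 12
r[5] = max(1+12, 6+7, 7+6, 11+1, 8+0) = 13
r[6] = max(1+13, 6+12, 7+7, 11+6, 8+1, 19+0) = 19
r[7] = max(1+19, 6+13, 7+12, …, 19+1, 15+0) = 20
r[8] = max(1+20, 6+19, 7+13, …, 15+1, 11+0) = 25
r[9] = max(1+25, 6+20, 7+19, …, 11+1, 27+0) = 27
r[10] = max(1+27, 6+25, 7+20, …, 27+1, 21+0) = 31
r[11] = max(1+31, 6+27, 7+25, …, 21+1, 28+0) = 33
r[12] = max(1+33, 6+31, 7+27, …, 28+1, 26+0) = 38
r[13] = max(1+38, 6+33, 7+31, …, 26+1, 33+0) = 39
Maximum revenue is $39.
Now minimize piece count subject to staying optimal: for each k, pieces[k] = 1 + min over i with p[i]+r[k−i]=r[k] of pieces[k−i].
pieces[10] = 3
pieces[11] = 2
pieces[12] = 2
pieces[13] = 3

3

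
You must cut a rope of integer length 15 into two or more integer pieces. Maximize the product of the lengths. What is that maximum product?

243

Define prod[k] = max over 1≤i<k of i · max(k−i, prod[k−i]); the inner max lets the remainder stay uncut if that's better.
Small cases: prod[2]=1, prod[3]=2, prod[4]=4, prod[5]=6, prod[6]=9, prod[7]=12, prod[8]=18, prod[9]=27, prod[10]=36.
prod[11] = 2·max(9,27) = 2·27 = 54
prod[12] = 3·max(9,27) = 3·27 = 81
prod[13] = 2·max(11,54) = 2·54 = 108
prod[14] = 2·max(12,81) = 2·81 = 162
prod[15] = 3·max(12,81) = 3·81 = 243
One optimal split: 3 + 3 + 3 + 3 + 3; product 3·3·3·3·3 = 243.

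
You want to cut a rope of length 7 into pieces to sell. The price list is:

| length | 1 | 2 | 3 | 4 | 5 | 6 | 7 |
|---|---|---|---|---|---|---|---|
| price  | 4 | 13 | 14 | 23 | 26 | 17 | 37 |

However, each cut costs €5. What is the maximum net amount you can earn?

37

Consider every possible first cut. r[k] is the best of p[i]+r[k−i] over all sellable i≤k, charging 5 whenever i<k.
r[1] = 4
r[2] = max(4+4-5, 13+0) = 13
r[3] = max(4+13-5, 13+4-5, 14+0) = 14
r[4] = max(4+14-5, 13+13-5, 14+4-5, 23+0) = 23
r[5] = max(4+23-5, 13+14-5, 14+13-5, 23+4-5, 26+0) = 26
r[6] = max(4+26-5, 13+23-5, 14+14-5, 23+13-5, 26+4-5, 17+0) = 31
r[7] = max(4+31-5, 13+26-5, 14+23-5, …, 17+4-5, 37+0) = 37
Best is to make no cuts and sell whole for €37.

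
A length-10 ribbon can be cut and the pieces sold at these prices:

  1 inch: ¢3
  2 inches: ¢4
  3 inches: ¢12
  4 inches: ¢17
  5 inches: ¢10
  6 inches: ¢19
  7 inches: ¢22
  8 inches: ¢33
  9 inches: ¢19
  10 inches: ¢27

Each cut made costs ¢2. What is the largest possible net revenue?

37

Let v[k] be the best obtainable value from length k. For each k, try every first piece i and keep the best of price[i] + v[k−i] minus the 2 cut fee when i<k.
v[1] = 3
v[2] = 4  (first piece 1, then v[1]=3)
v[3] = 12
v[4] = 17
v[5] = 18  (first piece 1, then v[4]=17)
v[6] = 22  (first piece 3, then v[3]=12)
v[7] = 27  (first piece 3, then v[4]=17)
v[8] = 33
v[9] = 34  (first piece 1, then v[8]=33)
v[10] = 37  (first piece 3, then v[7]=27)
One optimal plan: pieces 4 + 3 + 3 (2 cuts) → ¢41 − ¢4 = ¢37.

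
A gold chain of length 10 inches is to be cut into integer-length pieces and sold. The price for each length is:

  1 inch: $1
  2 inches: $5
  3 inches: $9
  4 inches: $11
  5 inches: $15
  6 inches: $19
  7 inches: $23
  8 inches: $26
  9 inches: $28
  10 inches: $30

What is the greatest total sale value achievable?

Let v[k] be the best obtainable value from length k. For each k, try every first piece i and keep the best of price[i] + v[k−i].
v[1] = 1
v[2] = 5
v[3] = 9
v[4] = 11
v[5] = 15
v[6] = 19
v[7] = 23
v[8] = 26
v[9] = 28  (first piece 2, then v[7]=23)
v[10] = 32  (first piece 3, then v[7]=23)
One optimal cutting: 7 + 3 → $23 + $9 = $32.

32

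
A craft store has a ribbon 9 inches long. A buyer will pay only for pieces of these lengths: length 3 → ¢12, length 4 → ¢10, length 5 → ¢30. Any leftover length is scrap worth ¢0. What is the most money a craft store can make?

42

Consider every possible first cut. f[k] is the best of p[i]+f[k−i] over all sellable i≤k.
f[1] = 0
f[2] = 0
f[3] = 12
f[4] = 12
f[5] = 30
f[6] = 30
f[7] = 30
f[8] = 42  (first piece 3, then f[5]=30)
f[9] = 42
One optimal cutting: pieces 5 + 3 with 1 inch of scrap → ¢42.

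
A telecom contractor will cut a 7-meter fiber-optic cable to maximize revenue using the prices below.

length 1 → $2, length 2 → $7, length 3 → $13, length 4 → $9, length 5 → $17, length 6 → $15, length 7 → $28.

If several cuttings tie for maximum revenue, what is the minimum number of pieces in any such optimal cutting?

1

Consider every possible first cut. r[k] is the best of p[i]+r[k−i] over all sellable i≤k.
r[1] = 2
r[2] = 7
r[3] = 13
r[4] = 15  (first piece 1, then r[3]=13)
r[5] = 20  (first piece 2, then r[3]=13)
r[6] = 26  (first piece 3, then r[3]=13)
r[7] = 28  (first piece 1, then r[6]=26)
Maximum revenue is $28.
Now minimize piece count subject to staying optimal: for each k, pieces[k] = 1 + min over i with p[i]+r[k−i]=r[k] of pieces[k−i].
pieces[4] = 2
pieces[5] = 2
pieces[6] = 2
pieces[7] = 1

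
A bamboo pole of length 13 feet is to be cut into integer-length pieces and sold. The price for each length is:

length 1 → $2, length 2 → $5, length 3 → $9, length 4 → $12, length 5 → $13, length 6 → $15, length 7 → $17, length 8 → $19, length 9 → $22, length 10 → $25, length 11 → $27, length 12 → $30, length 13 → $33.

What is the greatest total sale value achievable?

39

Let R[k] be the best obtainable value from length k. For each k, try every first piece i and keep the best of price[i] + R[k−i].
R[1] = 2
R[2] = 5
R[3] = 9
R[4] = 12
R[5] = 14  (first piece 1, then R[4]=12)
R[6] = 18  (first piece 3, then R[3]=9)
R[7] = 21  (first piece 3, then R[4]=12)
R[8] = 24  (first piece 4, then R[4]=12)
R[9] = 27  (first piece 3, then R[6]=18)
R[10] = 30  (first piece 3, then R[7]=21)
R[11] = 33  (first piece 3, then R[8]=24)
R[12] = 36  (first piece 3, then R[9]=27)
R[13] = 39  (first piece 3, then R[10]=30)
One optimal cutting: 4 + 3 + 3 + 3 → $12 + $9 + $9 + $9 = $39.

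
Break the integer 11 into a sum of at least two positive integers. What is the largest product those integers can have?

54

Let f[k] be the best product for length k (with at least one cut). For each first piece i, the rest contributes max(k−i, f[k−i]).
f[2] = 1*max(1,0) = 1*1 = 1
f[3] = 1*max(2,1) = 1*2 = 2
f[4] = 2*max(2,1) = 2*2 = 4
f[5] = 2*max(3,2) = 2*3 = 6
f[6] = 3*max(3,2) = 3*3 = 9
f[7] = 2*max(5,6) = 2*6 = 12
f[8] = 2*max(6,9) = 2*9 = 18
f[9] = 3*max(6,9) = 3*9 = 27
f[10] = 2*max(8,18) = 2*18 = 36
f[11] = 2*max(9,27) = 2*27 = 54
One optimal split: 3 + 3 + 3 + 2; product 3*3*3*2 = 54.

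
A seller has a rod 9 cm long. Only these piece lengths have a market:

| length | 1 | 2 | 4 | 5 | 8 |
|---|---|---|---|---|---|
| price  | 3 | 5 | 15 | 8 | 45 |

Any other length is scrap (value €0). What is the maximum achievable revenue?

48

Consider every possible first cut. r[k] is the best of p[i]+r[k−i] over all sellable i≤k.
r[1] = 3
r[2] = 6  (first piece 1, then r[1]=3)
r[3] = 9  (first piece 1, then r[2]=6)
r[4] = 15
r[5] = 18  (first piece 1, then r[4]=15)
r[6] = 21  (first piece 1, then r[5]=18)
r[7] = 24  (first piece 1, then r[6]=21)
r[8] = 45
r[9] = 48  (first piece 1, then r[8]=45)
One optimal cutting: 8 + 1 → €48.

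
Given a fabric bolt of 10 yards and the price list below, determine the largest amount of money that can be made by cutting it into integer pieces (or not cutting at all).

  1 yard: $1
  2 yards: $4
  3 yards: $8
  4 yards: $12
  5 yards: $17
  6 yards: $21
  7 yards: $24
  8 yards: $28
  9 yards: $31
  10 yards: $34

34

Let v[k] be the best obtainable value from length k. For each k, try every first piece i and keep the best of price[i] + v[k−i].
v[1] = 1
v[2] = max(1+1, 4+0) = 4
v[3] = max(1+4, 4+1, 8+0) = 8
v[4] = max(1+8, 4+4, 8+1, 12+0) = 12
v[5] = max(1+12, 4+8, 8+4, 12+1, 17+0) = 17
v[6] = max(1+17, 4+12, 8+8, 12+4, 17+1, 21+0) = 21
v[7] = max(1+21, 4+17, 8+12, …, 21+1, 24+0) = 24
v[8] = max(1+24, 4+21, 8+17, …, 24+1, 28+0) = 28
v[9] = max(1+28, 4+24, 8+21, …, 28+1, 31+0) = 31
v[10] = max(1+31, 4+28, 8+24, …, 31+1, 34+0) = 34
One optimal cutting: 5 + 5 → $17 + $17 = $34.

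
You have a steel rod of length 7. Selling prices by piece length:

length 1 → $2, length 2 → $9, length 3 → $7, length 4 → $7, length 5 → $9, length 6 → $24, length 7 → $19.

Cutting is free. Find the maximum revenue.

Consider every possible first cut. best[k] is the best of p[i]+best[k−i] over all sellable i≤k.
best[1] = 2
best[2] = max(2+2, 9+0) = 9
best[3] = max(2+9, 9+2, 7+0) = 11
best[4] = max(2+11, 9+9, 7+2, 7+0) = 18
best[5] = max(2+18, 9+11, 7+9, 7+2, 9+0) = 20
best[6] = max(2+20, 9+18, 7+11, 7+9, 9+2, 24+0) = 27
best[7] = max(2+27, 9+20, 7+18, …, 24+2, 19+0) = 29
One optimal cutting: 2 + 2 + 2 + 1 → $9 + $9 + $9 + $2 = $29.

29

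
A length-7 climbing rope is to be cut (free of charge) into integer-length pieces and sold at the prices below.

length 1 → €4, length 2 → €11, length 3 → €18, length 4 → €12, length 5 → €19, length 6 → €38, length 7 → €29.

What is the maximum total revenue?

Build best[k] bottom-up: best[k] = max over allowed piece i of (p[i] + best[k−i]).
best[1] = 4
best[2] = 11
best[3] = 18
best[4] = 22  (first piece 1, then best[3]=18)
best[5] = 29  (first piece 2, then best[3]=18)
best[6] = 38
best[7] = 42  (first piece 1, then best[6]=38)
One optimal cutting: 6 + 1 → €38 + €4 = €42.

42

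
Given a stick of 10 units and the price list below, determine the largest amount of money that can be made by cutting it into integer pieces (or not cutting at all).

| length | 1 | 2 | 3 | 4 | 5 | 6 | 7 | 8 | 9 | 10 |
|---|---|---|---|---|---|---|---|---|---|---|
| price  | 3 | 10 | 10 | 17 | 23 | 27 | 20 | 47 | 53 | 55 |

Build R[k] bottom-up: R[k] = max over allowed piece i of (p[i] + R[k−i]).
R[1] = 3
R[2] = 10
R[3] = 13  (first piece 1, then R[2]=10)
R[4] = 20  (first piece 2, then R[2]=10)
R[5] = 23  (first piece 1, then R[4]=20)
R[6] = 30  (first piece 2, then R[4]=20)
R[7] = 33  (first piece 1, then R[6]=30)
R[8] = 47
R[9] = 53
R[10] = 57  (first piece 2, then R[8]=47)
One optimal cutting: 8 + 2 → 47 + 10 = 57.

57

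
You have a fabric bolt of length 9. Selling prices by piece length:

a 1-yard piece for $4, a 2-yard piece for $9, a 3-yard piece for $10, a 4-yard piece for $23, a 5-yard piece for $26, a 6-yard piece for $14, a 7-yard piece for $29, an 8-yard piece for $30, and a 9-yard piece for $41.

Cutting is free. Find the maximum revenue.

Consider every possible first cut. best[k] is the best of p[i]+best[k−i] over all sellable i≤k.
best[1] = 4
best[2] = 9
best[3] = 13  (first piece 1, then best[2]=9)
best[4] = 23
best[5] = 27  (first piece 1, then best[4]=23)
best[6] = 32  (first piece 2, then best[4]=23)
best[7] = 36  (first piece 1, then best[6]=32)
best[8] = 46  (first piece 4, then best[4]=23)
best[9] = 50  (first piece 1, then best[8]=46)
One optimal cutting: 4 + 4 + 1 → $23 + $23 + $4 = $50.

50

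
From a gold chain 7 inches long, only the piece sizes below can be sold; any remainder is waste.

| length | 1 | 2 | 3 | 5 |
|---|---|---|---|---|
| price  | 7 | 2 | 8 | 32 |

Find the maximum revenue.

49

Build f[k] bottom-up: f[k] = max over allowed piece i of (p[i] + f[k−i]).
f[1] = 7
f[2] = 14  (first piece 1, then f[1]=7)
f[3] = 21  (first piece 1, then f[2]=14)
f[4] = 28  (first piece 1, then f[3]=21)
f[5] = 35  (first piece 1, then f[4]=28)
f[6] = 42  (first piece 1, then f[5]=35)
f[7] = 49  (first piece 1, then f[6]=42)
One optimal cutting: 1 + 1 + 1 + 1 + 1 + 1 + 1 → $49.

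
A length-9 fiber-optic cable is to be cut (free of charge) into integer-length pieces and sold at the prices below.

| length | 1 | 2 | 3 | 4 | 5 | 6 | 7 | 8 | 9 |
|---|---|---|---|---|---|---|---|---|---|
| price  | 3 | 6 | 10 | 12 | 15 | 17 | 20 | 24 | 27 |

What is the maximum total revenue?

Let v[k] be the best obtainable value from length k. For each k, try every first piece i and keep the best of price[i] + v[k−i].
v[1] = 3
v[2] = 6  (first piece 1, then v[1]=3)
v[3] = 10
v[4] = 13  (first piece 1, then v[3]=10)
v[5] = 16  (first piece 1, then v[4]=13)
v[6] = 20  (first piece 3, then v[3]=10)
v[7] = 23  (first piece 1, then v[6]=20)
v[8] = 26  (first piece 1, then v[7]=23)
v[9] = 30  (first piece 3, then v[6]=20)
One optimal cutting: 3 + 3 + 3 → $10 + $10 + $10 = $30.

30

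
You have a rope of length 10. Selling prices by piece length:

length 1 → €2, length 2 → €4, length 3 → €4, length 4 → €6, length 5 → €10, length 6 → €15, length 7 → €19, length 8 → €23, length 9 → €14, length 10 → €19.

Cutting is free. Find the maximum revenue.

Build best[k] bottom-up: best[k] = max over allowed piece i of (p[i] + best[k−i]).
best[1] = 2
best[2] = max(2+2, 4+0) = 4
best[3] = max(2+4, 4+2, 4+0) = 6
best[4] = max(2+6, 4+4, 4+2, 6+0) = 8
best[5] = max(2+8, 4+6, 4+4, 6+2, 10+0) = 10
best[6] = max(2+10, 4+8, 4+6, 6+4, 10+2, 15+0) = 15
best[7] = max(2+15, 4+10, 4+8, …, 15+2, 19+0) = 19
best[8] = max(2+19, 4+15, 4+10, …, 19+2, 23+0) = 23
best[9] = max(2+23, 4+19, 4+15, …, 23+2, 14+0) = 25
best[10] = max(2+25, 4+23, 4+19, …, 14+2, 19+0) = 27
One optimal cutting: 8 + 1 + 1 → €23 + €2 + €2 = €27.

27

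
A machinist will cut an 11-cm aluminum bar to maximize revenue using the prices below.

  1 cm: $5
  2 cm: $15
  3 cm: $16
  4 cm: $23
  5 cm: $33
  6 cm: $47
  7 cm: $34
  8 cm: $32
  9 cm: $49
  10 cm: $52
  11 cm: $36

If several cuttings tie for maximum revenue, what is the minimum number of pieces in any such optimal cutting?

4

Let r[k] be the best obtainable value from length k. For each k, try every first piece i and keep the best of price[i] + r[k−i].
r[1] = 5
r[2] = max(5+5, 15+0) = 15
r[3] = max(5+15, 15+5, 16+0) = 20
r[4] = max(5+20, 15+15, 16+5, 23+0) = 30
r[5] = max(5+30, 15+20, 16+15, 23+5, 33+0) = 35
r[6] = max(5+35, 15+30, 16+20, 23+15, 33+5, 47+0) = 47
r[7] = max(5+47, 15+35, 16+30, …, 47+5, 34+0) = 52
r[8] = max(5+52, 15+47, 16+35, …, 34+5, 32+0) = 62
r[9] = max(5+62, 15+52, 16+47, …, 32+5, 49+0) = 67
r[10] = max(5+67, 15+62, 16+52, …, 49+5, 52+0) = 77
r[11] = max(5+77, 15+67, 16+62, …, 52+5, 36+0) = 82
Maximum revenue is $82.
Now minimize piece count subject to staying optimal: for each k, pieces[k] = 1 + min over i with p[i]+r[k−i]=r[k] of pieces[k−i].
pieces[8] = 2
pieces[9] = 3
pieces[10] = 3
pieces[11] = 4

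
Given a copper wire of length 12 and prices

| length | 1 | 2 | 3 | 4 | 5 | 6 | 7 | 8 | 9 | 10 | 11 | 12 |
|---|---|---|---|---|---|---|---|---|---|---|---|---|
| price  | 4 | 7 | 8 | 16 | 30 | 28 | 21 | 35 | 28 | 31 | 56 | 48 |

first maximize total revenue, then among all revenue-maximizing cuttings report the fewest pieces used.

4

Let r[k] be the best obtainable value from length k. For each k, try every first piece i and keep the best of price[i] + r[k−i].
r[1] = 4
r[2] = max(4+4, 7+0) = 8
r[3] = max(4+8, 7+4, 8+0) = 12
r[4] = max(4+12, 7+8, 8+4, 16+0) = 16
r[5] = max(4+16, 7+12, 8+8, 16+4, 30+0) = 30
r[6] = max(4+30, 7+16, 8+12, 16+8, 30+4, 28+0) = 34
r[7] = max(4+34, 7+30, 8+16, …, 28+4, 21+0) = 38
r[8] = max(4+38, 7+34, 8+30, …, 21+4, 35+0) = 42
r[9] = max(4+42, 7+38, 8+34, …, 35+4, 28+0) = 46
r[10] = max(4+46, 7+42, 8+38, …, 28+4, 31+0) = 60
r[11] = max(4+60, 7+46, 8+42, …, 31+4, 56+0) = 64
r[12] = max(4+64, 7+60, 8+46, …, 56+4, 48+0) = 68
Maximum revenue is €68.
Now minimize piece count subject to staying optimal: for each k, pieces[k] = 1 + min over i with p[i]+r[k−i]=r[k] of pieces[k−i].
pieces[9] = 2
pieces[10] = 2
pieces[11] = 3
pieces[12] = 4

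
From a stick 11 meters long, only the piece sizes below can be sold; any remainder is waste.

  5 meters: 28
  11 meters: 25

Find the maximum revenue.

Consider every possible first cut. r[k] is the best of p[i]+r[k−i] over all sellable i≤k.
r[1] = 0
r[2] = 0
r[3] = 0
r[4] = 0
r[5] = 28
r[6] = 28
r[7] = 28
r[8] = 28
r[9] = 28
r[10] = 56  (first piece 5, then r[5]=28)
r[11] = max(28+28, 25+0) = 56
One optimal cutting: pieces 5 + 5 with 1 meter of scrap → 56.

56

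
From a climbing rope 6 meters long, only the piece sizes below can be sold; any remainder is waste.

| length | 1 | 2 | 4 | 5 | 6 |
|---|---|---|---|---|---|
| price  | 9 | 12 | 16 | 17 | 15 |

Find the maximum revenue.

Consider every possible first cut. f[k] is the best of p[i]+f[k−i] over all sellable i≤k.
f[1] = 9
f[2] = max(9+9, 12+0) = 18
f[3] = max(9+18, 12+9) = 27
f[4] = max(9+27, 12+18, 16+0) = 36
f[5] = max(9+36, 12+27, 16+9, 17+0) = 45
f[6] = max(9+45, 12+36, 16+18, 17+9, 15+0) = 54
One optimal cutting: 1 + 1 + 1 + 1 + 1 + 1 → €54.

54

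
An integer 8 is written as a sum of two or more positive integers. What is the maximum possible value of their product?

18

Fill P[k] for k=2..8: at each k try every first piece i and multiply by the better of (k−i) uncut or P[k−i].
P[2] = 1×max(1,0) = 1×1 = 1
P[3] = 1×max(2,1) = 1×2 = 2
P[4] = 2×max(2,1) = 2×2 = 4
P[5] = 2×max(3,2) = 2×3 = 6
P[6] = 3×max(3,2) = 3×3 = 9
P[7] = 2×max(5,6) = 2×6 = 12
P[8] = 2×max(6,9) = 2×9 = 18
One optimal split: 3 + 3 + 2; product 3×3×2 = 18.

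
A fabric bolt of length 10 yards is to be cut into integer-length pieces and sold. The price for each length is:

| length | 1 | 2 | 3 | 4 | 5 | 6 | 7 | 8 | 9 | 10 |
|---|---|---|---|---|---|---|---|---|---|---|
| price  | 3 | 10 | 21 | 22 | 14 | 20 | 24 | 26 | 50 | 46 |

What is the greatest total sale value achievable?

Let r[k] be the best obtainable value from length k. For each k, try every first piece i and keep the best of price[i] + r[k−i].
r[1] = 3
r[2] = max(3+3, 10+0) = 10
r[3] = max(3+10, 10+3, 21+0) = 21
r[4] = max(3+21, 10+10, 21+3, 22+0) = 24
r[5] = max(3+24, 10+21, 21+10, 22+3, 14+0) = 31
r[6] = max(3+31, 10+24, 21+21, 22+10, 14+3, 20+0) = 42
r[7] = max(3+42, 10+31, 21+24, …, 20+3, 24+0) = 45
r[8] = max(3+45, 10+42, 21+31, …, 24+3, 26+0) = 52
r[9] = max(3+52, 10+45, 21+42, …, 26+3, 50+0) = 63
r[10] = max(3+63, 10+52, 21+45, …, 50+3, 46+0) = 66
One optimal cutting: 3 + 3 + 3 + 1 → $21 + $21 + $21 + $3 = $66.

66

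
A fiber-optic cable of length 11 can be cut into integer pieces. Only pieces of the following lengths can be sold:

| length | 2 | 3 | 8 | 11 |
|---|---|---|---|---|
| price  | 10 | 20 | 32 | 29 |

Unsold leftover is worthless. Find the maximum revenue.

Let f[k] be the best obtainable value from length k. For each k, try every first piece i and keep the best of price[i] + f[k−i].
f[1] = 0
f[2] = 10
f[3] = 20
f[4] = 20
f[5] = 30  (first piece 2, then f[3]=20)
f[6] = 40  (first piece 3, then f[3]=20)
f[7] = 40
f[8] = 50  (first piece 2, then f[6]=40)
f[9] = 60  (first piece 3, then f[6]=40)
f[10] = 60
f[11] = 70  (first piece 2, then f[9]=60)
One optimal cutting: 3 + 3 + 3 + 2 → $70.

70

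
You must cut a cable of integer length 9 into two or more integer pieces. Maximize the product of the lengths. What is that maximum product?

27

Define g[k] = max over 1≤i<k of i · max(k−i, g[k−i]); the inner max lets the remainder stay uncut if that's better.
g[2] = 1×max(1,0) = 1×1 = 1
g[3] = 1×max(2,1) = 1×2 = 2
g[4] = 2×max(2,1) = 2×2 = 4
g[5] = 2×max(3,2) = 2×3 = 6
g[6] = 3×max(3,2) = 3×3 = 9
g[7] = 2×max(5,6) = 2×6 = 12
g[8] = 2×max(6,9) = 2×9 = 18
g[9] = 3×max(6,9) = 3×9 = 27
One optimal split: 3 + 3 + 3; product 3×3×3 = 27.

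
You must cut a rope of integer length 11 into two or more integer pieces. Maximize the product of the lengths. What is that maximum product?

54

Fill prod[k] for k=2..11: at each k try every first piece i and multiply by the better of (k−i) uncut or prod[k−i].
prod[2] = 1·max(1,0) = 1·1 = 1
prod[3] = 1·max(2,1) = 1·2 = 2
prod[4] = 2·max(2,1) = 2·2 = 4
prod[5] = 2·max(3,2) = 2·3 = 6
prod[6] = 3·max(3,2) = 3·3 = 9
prod[7] = 2·max(5,6) = 2·6 = 12
prod[8] = 2·max(6,9) = 2·9 = 18
prod[9] = 3·max(6,9) = 3·9 = 27
prod[10] = 2·max(8,18) = 2·18 = 36
prod[11] = 2·max(9,27) = 2·27 = 54
One optimal split: 3 + 3 + 3 + 2; product 3·3·3·2 = 54.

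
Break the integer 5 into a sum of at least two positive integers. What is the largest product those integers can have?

Fill m[k] for k=2..5: at each k try every first piece i and multiply by the better of (k−i) uncut or m[k−i].
m[2] = 1·max(1,0) = 1·1 = 1
m[3] = 1·max(2,1) = 1·2 = 2
m[4] = 2·max(2,1) = 2·2 = 4
m[5] = 2·max(3,2) = 2·3 = 6
One optimal split: 3 + 2; product 3·2 = 6.

6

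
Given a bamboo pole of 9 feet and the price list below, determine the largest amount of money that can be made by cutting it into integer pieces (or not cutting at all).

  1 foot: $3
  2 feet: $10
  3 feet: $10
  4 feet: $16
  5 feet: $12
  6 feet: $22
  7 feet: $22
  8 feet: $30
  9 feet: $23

Consider every possible first cut. R[k] is the best of p[i]+R[k−i] over all sellable i≤k.
R[1] = 3
R[2] = max(3+3, 10+0) = 10
R[3] = max(3+10, 10+3, 10+0) = 13
R[4] = max(3+13, 10+10, 10+3, 16+0) = 20
R[5] = max(3+20, 10+13, 10+10, 16+3, 12+0) = 23
R[6] = max(3+23, 10+20, 10+13, 16+10, 12+3, 22+0) = 30
R[7] = max(3+30, 10+23, 10+20, …, 22+3, 22+0) = 33
R[8] = max(3+33, 10+30, 10+23, …, 22+3, 30+0) = 40
R[9] = max(3+40, 10+33, 10+30, …, 30+3, 23+0) = 43
One optimal cutting: 2 + 2 + 2 + 2 + 1 → $10 + $10 + $10 + $10 + $3 = $43.

43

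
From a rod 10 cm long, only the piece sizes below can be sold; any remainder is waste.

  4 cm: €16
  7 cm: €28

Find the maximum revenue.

Let f[k] be the best obtainable value from length k. For each k, try every first piece i and keep the best of price[i] + f[k−i].
f[1] = 0
f[2] = 0
f[3] = 0
f[4] = 16
f[5] = 16
f[6] = 16
f[7] = max(16+0, 28+0) = 28
f[8] = max(16+16, 28+0) = 32
f[9] = max(16+16, 28+0) = 32
f[10] = max(16+16, 28+0) = 32
One optimal cutting: pieces 4 + 4 with 2 cm of scrap → €32.

32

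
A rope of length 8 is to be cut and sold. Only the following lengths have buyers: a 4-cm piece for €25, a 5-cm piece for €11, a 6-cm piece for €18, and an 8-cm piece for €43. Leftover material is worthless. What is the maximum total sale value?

Let best[k] be the best obtainable value from length k. For each k, try every first piece i and keep the best of price[i] + best[k−i].
best[1] = 0
best[2] = 0
best[3] = 0
best[4] = 25
best[5] = 25
best[6] = 25
best[7] = 25
best[8] = 50  (first piece 4, then best[4]=25)
One optimal cutting: 4 + 4 → €50.

50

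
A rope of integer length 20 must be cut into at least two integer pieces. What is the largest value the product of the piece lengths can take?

1458

Let prod[k] be the best product for length k (with at least one cut). For each first piece i, the rest contributes max(k−i, prod[k−i]).
prod[2] = 1*max(1,0) = 1*1 = 1
prod[3] = 1*max(2,1) = 1*2 = 2
prod[4] = 2*max(2,1) = 2*2 = 4
prod[5] = 2*max(3,2) = 2*3 = 6
prod[6] = 3*max(3,2) = 3*3 = 9
prod[7] = 2*max(5,6) = 2*6 = 12
prod[8] = 2*max(6,9) = 2*9 = 18
prod[9] = 3*max(6,9) = 3*9 = 27
prod[10] = 2*max(8,18) = 2*18 = 36
prod[11] = 2*max(9,27) = 2*27 = 54
prod[12] = 3*max(9,27) = 3*27 = 81
prod[13] = 2*max(11,54) = 2*54 = 108
prod[14] = 2*max(12,81) = 2*81 = 162
prod[15] = 3*max(12,81) = 3*81 = 243
prod[16] = 2*max(14,162) = 2*162 = 324
prod[17] = 2*max(15,243) = 2*243 = 486
prod[18] = 3*max(15,243) = 3*243 = 729
prod[19] = 2*max(17,486) = 2*486 = 972
prod[20] = 2*max(18,729) = 2*729 = 1458
One optimal split: 3 + 3 + 3 + 3 + 3 + 3 + 2; product 3*3*3*3*3*3*2 = 1458.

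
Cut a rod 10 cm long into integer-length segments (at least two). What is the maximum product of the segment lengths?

Fill P[k] for k=2..10: at each k try every first piece i and multiply by the better of (k−i) uncut or P[k−i].
P[2] = 1×max(1,0) = 1×1 = 1
P[3] = 1×max(2,1) = 1×2 = 2
P[4] = 2×max(2,1) = 2×2 = 4
P[5] = 2×max(3,2) = 2×3 = 6
P[6] = 3×max(3,2) = 3×3 = 9
P[7] = 2×max(5,6) = 2×6 = 12
P[8] = 2×max(6,9) = 2×9 = 18
P[9] = 3×max(6,9) = 3×9 = 27
P[10] = 2×max(8,18) = 2×18 = 36
One optimal split: 3 + 3 + 2 + 2; product 3×3×2×2 = 36.

36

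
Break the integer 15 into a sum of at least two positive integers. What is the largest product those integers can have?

243

Fill P[k] for k=2..15: at each k try every first piece i and multiply by the better of (k−i) uncut or P[k−i].
P[2] = 1×max(1,0) = 1×1 = 1
P[3] = 1×max(2,1) = 1×2 = 2
P[4] = 2×max(2,1) = 2×2 = 4
P[5] = 2×max(3,2) = 2×3 = 6
P[6] = 3×max(3,2) = 3×3 = 9
P[7] = 2×max(5,6) = 2×6 = 12
P[8] = 2×max(6,9) = 2×9 = 18
P[9] = 3×max(6,9) = 3×9 = 27
P[10] = 2×max(8,18) = 2×18 = 36
P[11] = 2×max(9,27) = 2×27 = 54
P[12] = 3×max(9,27) = 3×27 = 81
P[13] = 2×max(11,54) = 2×54 = 108
P[14] = 2×max(12,81) = 2×81 = 162
P[15] = 3×max(12,81) = 3×81 = 243
One optimal split: 3 + 3 + 3 + 3 + 3; product 3×3×3×3×3 = 243.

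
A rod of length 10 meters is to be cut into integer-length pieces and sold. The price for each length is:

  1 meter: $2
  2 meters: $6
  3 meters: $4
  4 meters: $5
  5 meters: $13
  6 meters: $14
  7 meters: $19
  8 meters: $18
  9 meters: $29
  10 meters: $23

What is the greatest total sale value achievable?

Let v[k] be the best obtainable value from length k. For each k, try every first piece i and keep the best of price[i] + v[k−i].
v[1] = 2
v[2] = max(2+2, 6+0) = 6
v[3] = max(2+6, 6+2, 4+0) = 8
v[4] = max(2+8, 6+6, 4+2, 5+0) = 12
v[5] = max(2+12, 6+8, 4+6, 5+2, 13+0) = 14
v[6] = max(2+14, 6+12, 4+8, 5+6, 13+2, 14+0) = 18
v[7] = max(2+18, 6+14, 4+12, …, 14+2, 19+0) = 20
v[8] = max(2+20, 6+18, 4+14, …, 19+2, 18+0) = 24
v[9] = max(2+24, 6+20, 4+18, …, 18+2, 29+0) = 29
v[10] = max(2+29, 6+24, 4+20, …, 29+2, 23+0) = 31
One optimal cutting: 9 + 1 → $29 + $2 = $31.

31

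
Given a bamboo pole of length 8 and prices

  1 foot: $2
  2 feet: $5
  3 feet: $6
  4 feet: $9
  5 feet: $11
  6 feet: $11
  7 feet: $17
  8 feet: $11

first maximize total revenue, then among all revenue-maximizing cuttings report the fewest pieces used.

Build r[k] bottom-up: r[k] = max over allowed piece i of (p[i] + r[k−i]).
r[1] = 2
r[2] = max(2+2, 5+0) = 5
r[3] = max(2+5, 5+2, 6+0) = 7
r[4] = max(2+7, 5+5, 6+2, 9+0) = 10
r[5] = max(2+10, 5+7, 6+5, 9+2, 11+0) = 12
r[6] = max(2+12, 5+10, 6+7, 9+5, 11+2, 11+0) = 15
r[7] = max(2+15, 5+12, 6+10, …, 11+2, 17+0) = 17
r[8] = max(2+17, 5+15, 6+12, …, 17+2, 11+0) = 20
Maximum revenue is $20.
Now minimize piece count subject to staying optimal: for each k, pieces[k] = 1 + min over i with p[i]+r[k−i]=r[k] of pieces[k−i].
pieces[5] = 3
pieces[6] = 3
pieces[7] = 1
pieces[8] = 4

4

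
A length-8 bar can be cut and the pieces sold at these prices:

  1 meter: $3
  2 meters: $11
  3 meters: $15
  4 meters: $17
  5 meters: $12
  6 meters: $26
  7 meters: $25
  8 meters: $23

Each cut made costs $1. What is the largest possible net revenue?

Build v[k] bottom-up: v[k] = max over allowed piece i of (p[i] + v[k−i]) − 1 per cut.
v[1] = 3
v[2] = 11
v[3] = 15
v[4] = 21  (first piece 2, then v[2]=11)
v[5] = 25  (first piece 2, then v[3]=15)
v[6] = 31  (first piece 2, then v[4]=21)
v[7] = 35  (first piece 2, then v[5]=25)
v[8] = 41  (first piece 2, then v[6]=31)
One optimal plan: pieces 2 + 2 + 2 + 2 (3 cuts) → $44 − $3 = $41.

41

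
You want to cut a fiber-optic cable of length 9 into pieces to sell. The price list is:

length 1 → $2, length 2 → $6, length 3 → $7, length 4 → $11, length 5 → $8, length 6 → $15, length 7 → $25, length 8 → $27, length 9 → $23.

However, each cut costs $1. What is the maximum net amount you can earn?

30

Consider every possible first cut. net[k] is the best of p[i]+net[k−i] over all sellable i≤k, charging 1 whenever i<k.
net[1] = 2
net[2] = max(2+2-1, 6+0) = 6
net[3] = max(2+6-1, 6+2-1, 7+0) = 7
net[4] = max(2+7-1, 6+6-1, 7+2-1, 11+0) = 11
net[5] = max(2+11-1, 6+7-1, 7+6-1, 11+2-1, 8+0) = 12
net[6] = max(2+12-1, 6+11-1, 7+7-1, 11+6-1, 8+2-1, 15+0) = 16
net[7] = max(2+16-1, 6+12-1, 7+11-1, …, 15+2-1, 25+0) = 25
net[8] = max(2+25-1, 6+16-1, 7+12-1, …, 25+2-1, 27+0) = 27
net[9] = max(2+27-1, 6+25-1, 7+16-1, …, 27+2-1, 23+0) = 30
One optimal plan: pieces 7 + 2 (1 cut) → $31 − $1 = $30.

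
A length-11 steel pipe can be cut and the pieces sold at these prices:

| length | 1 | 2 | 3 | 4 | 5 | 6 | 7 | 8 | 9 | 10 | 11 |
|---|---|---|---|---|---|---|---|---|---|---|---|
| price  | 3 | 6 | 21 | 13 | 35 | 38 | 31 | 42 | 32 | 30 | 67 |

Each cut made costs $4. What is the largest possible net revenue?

69

Build r[k] bottom-up: r[k] = max over allowed piece i of (p[i] + r[k−i]) − 4 per cut.
r[1] = 3
r[2] = max(3+3-4, 6+0) = 6
r[3] = max(3+6-4, 6+3-4, 21+0) = 21
r[4] = max(3+21-4, 6+6-4, 21+3-4, 13+0) = 20
r[5] = max(3+20-4, 6+21-4, 21+6-4, 13+3-4, 35+0) = 35
r[6] = max(3+35-4, 6+20-4, 21+21-4, 13+6-4, 35+3-4, 38+0) = 38
r[7] = max(3+38-4, 6+35-4, 21+20-4, …, 38+3-4, 31+0) = 37
r[8] = max(3+37-4, 6+38-4, 21+35-4, …, 31+3-4, 42+0) = 52
r[9] = max(3+52-4, 6+37-4, 21+38-4, …, 42+3-4, 32+0) = 55
r[10] = max(3+55-4, 6+52-4, 21+37-4, …, 32+3-4, 30+0) = 66
r[11] = max(3+66-4, 6+55-4, 21+52-4, …, 30+3-4, 67+0) = 69
One optimal plan: pieces 5 + 3 + 3 (2 cuts) → $77 − $8 = $69.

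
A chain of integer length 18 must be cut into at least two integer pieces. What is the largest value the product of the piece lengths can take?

729

Let prod[k] be the best product for length k (with at least one cut). For each first piece i, the rest contributes max(k−i, prod[k−i]).
prod[2] = 1*max(1,0) = 1*1 = 1
prod[3] = max(1*2, 2*1) = 2
prod[4] = max(1*3, 2*2, 3*1) = 4
prod[5] = max(1*4, 2*3, 3*2, 4*1) = 6
prod[6] = max(1*6, 2*4, 3*3, 4*2, 5*1) = 9
prod[7] = max(1*9, 2*6, 3*4, 4*3, 5*2, 6*1) = 12
prod[8] = max(1*12, 2*9, 3*6, …, 6*2, 7*1) = 18
prod[9] = max(1*18, 2*12, 3*9, …, 7*2, 8*1) = 27
prod[10] = max(1*27, 2*18, 3*12, …, 8*2, 9*1) = 36
prod[11] = max(1*36, 2*27, 3*18, …, 9*2, 10*1) = 54
prod[12] = max(1*54, 2*36, 3*27, …, 10*2, 11*1) = 81
prod[13] = max(1*81, 2*54, 3*36, …, 11*2, 12*1) = 108
prod[14] = max(1*108, 2*81, 3*54, …, 12*2, 13*1) = 162
prod[15] = max(1*162, 2*108, 3*81, …, 13*2, 14*1) = 243
prod[16] = max(1*243, 2*162, 3*108, …, 14*2, 15*1) = 324
prod[17] = max(1*324, 2*243, 3*162, …, 15*2, 16*1) = 486
prod[18] = max(1*486, 2*324, 3*243, …, 16*2, 17*1) = 729
One optimal split: 3 + 3 + 3 + 3 + 3 + 3; product 3*3*3*3*3*3 = 729.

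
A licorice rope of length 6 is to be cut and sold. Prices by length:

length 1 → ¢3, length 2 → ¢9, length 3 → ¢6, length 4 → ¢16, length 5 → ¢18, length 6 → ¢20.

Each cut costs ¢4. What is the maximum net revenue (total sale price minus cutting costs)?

Consider every possible first cut. net[k] is the best of p[i]+net[k−i] over all sellable i≤k, charging 4 whenever i<k.
net[1] = 3
net[2] = 9
net[3] = 8  (first piece 1, then net[2]=9)
net[4] = 16
net[5] = 18
net[6] = 21  (first piece 2, then net[4]=16)
One optimal plan: pieces 4 + 2 (1 cut) → ¢25 − ¢4 = ¢21.

21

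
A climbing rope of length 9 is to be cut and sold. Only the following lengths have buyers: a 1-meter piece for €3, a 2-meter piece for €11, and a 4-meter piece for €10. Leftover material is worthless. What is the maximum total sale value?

Build best[k] bottom-up: best[k] = max over allowed piece i of (p[i] + best[k−i]).
best[1] = 3
best[2] = max(3+3, 11+0) = 11
best[3] = max(3+11, 11+3) = 14
best[4] = max(3+14, 11+11, 10+0) = 22
best[5] = max(3+22, 11+14, 10+3) = 25
best[6] = max(3+25, 11+22, 10+11) = 33
best[7] = max(3+33, 11+25, 10+14) = 36
best[8] = max(3+36, 11+33, 10+22) = 44
best[9] = max(3+44, 11+36, 10+25) = 47
One optimal cutting: 2 + 2 + 2 + 2 + 1 → €47.

47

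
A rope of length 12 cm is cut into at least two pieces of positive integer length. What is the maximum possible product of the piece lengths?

Let m[k] be the best product for length k (with at least one cut). For each first piece i, the rest contributes max(k−i, m[k−i]).
m[2] = 1*max(1,0) = 1*1 = 1
m[3] = max(1*2, 2*1) = 2
m[4] = max(1*3, 2*2, 3*1) = 4
m[5] = max(1*4, 2*3, 3*2, 4*1) = 6
m[6] = max(1*6, 2*4, 3*3, 4*2, 5*1) = 9
m[7] = max(1*9, 2*6, 3*4, 4*3, 5*2, 6*1) = 12
m[8] = max(1*12, 2*9, 3*6, …, 6*2, 7*1) = 18
m[9] = max(1*18, 2*12, 3*9, …, 7*2, 8*1) = 27
m[10] = max(1*27, 2*18, 3*12, …, 8*2, 9*1) = 36
m[11] = max(1*36, 2*27, 3*18, …, 9*2, 10*1) = 54
m[12] = max(1*54, 2*36, 3*27, …, 10*2, 11*1) = 81
One optimal split: 3 + 3 + 3 + 3; product 3*3*3*3 = 81.

81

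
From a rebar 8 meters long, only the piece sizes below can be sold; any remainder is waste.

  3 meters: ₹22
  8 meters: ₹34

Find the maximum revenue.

Consider every possible first cut. r[k] is the best of p[i]+r[k−i] over all sellable i≤k.
r[1] = 0
r[2] = 0
r[3] = 22
r[4] = 22
r[5] = 22
r[6] = 44  (first piece 3, then r[3]=22)
r[7] = 44
r[8] = 44
One optimal cutting: pieces 3 + 3 with 2 meters of scrap → ₹44.

44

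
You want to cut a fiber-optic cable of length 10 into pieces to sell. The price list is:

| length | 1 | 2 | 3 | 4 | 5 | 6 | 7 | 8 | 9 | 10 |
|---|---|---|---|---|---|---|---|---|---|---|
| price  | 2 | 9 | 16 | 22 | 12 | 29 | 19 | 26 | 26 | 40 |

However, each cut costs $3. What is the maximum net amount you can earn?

Build r[k] bottom-up: r[k] = max over allowed piece i of (p[i] + r[k−i]) − 3 per cut.
r[1] = 2
r[2] = max(2+2-3, 9+0) = 9
r[3] = max(2+9-3, 9+2-3, 16+0) = 16
r[4] = max(2+16-3, 9+9-3, 16+2-3, 22+0) = 22
r[5] = max(2+22-3, 9+16-3, 16+9-3, 22+2-3, 12+0) = 22
r[6] = max(2+22-3, 9+22-3, 16+16-3, 22+9-3, 12+2-3, 29+0) = 29
r[7] = max(2+29-3, 9+22-3, 16+22-3, …, 29+2-3, 19+0) = 35
r[8] = max(2+35-3, 9+29-3, 16+22-3, …, 19+2-3, 26+0) = 41
r[9] = max(2+41-3, 9+35-3, 16+29-3, …, 26+2-3, 26+0) = 42
r[10] = max(2+42-3, 9+41-3, 16+35-3, …, 26+2-3, 40+0) = 48
One optimal plan: pieces 4 + 3 + 3 (2 cuts) → $54 − $6 = $48.

48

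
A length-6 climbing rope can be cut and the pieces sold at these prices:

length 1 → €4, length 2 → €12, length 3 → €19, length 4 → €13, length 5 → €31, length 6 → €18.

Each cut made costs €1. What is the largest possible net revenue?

Consider every possible first cut. r[k] is the best of p[i]+r[k−i] over all sellable i≤k, charging 1 whenever i<k.
r[1] = 4
r[2] = 12
r[3] = 19
r[4] = 23  (first piece 2, then r[2]=12)
r[5] = 31
r[6] = 37  (first piece 3, then r[3]=19)
One optimal plan: pieces 3 + 3 (1 cut) → €38 − €1 = €37.

37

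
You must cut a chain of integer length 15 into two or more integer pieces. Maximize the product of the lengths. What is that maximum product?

243

Define g[k] = max over 1≤i<k of i · max(k−i, g[k−i]); the inner max lets the remainder stay uncut if that's better.
g[2] = 1·max(1,0) = 1·1 = 1
g[3] = max(1·2, 2·1) = 2
g[4] = max(1·3, 2·2, 3·1) = 4
g[5] = max(1·4, 2·3, 3·2, 4·1) = 6
g[6] = max(1·6, 2·4, 3·3, 4·2, 5·1) = 9
g[7] = max(1·9, 2·6, 3·4, 4·3, 5·2, 6·1) = 12
g[8] = max(1·12, 2·9, 3·6, …, 6·2, 7·1) = 18
g[9] = max(1·18, 2·12, 3·9, …, 7·2, 8·1) = 27
g[10] = max(1·27, 2·18, 3·12, …, 8·2, 9·1) = 36
g[11] = max(1·36, 2·27, 3·18, …, 9·2, 10·1) = 54
g[12] = max(1·54, 2·36, 3·27, …, 10·2, 11·1) = 81
g[13] = max(1·81, 2·54, 3·36, …, 11·2, 12·1) = 108
g[14] = max(1·108, 2·81, 3·54, …, 12·2, 13·1) = 162
g[15] = max(1·162, 2·108, 3·81, …, 13·2, 14·1) = 243
One optimal split: 3 + 3 + 3 + 3 + 3; product 3·3·3·3·3 = 243.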